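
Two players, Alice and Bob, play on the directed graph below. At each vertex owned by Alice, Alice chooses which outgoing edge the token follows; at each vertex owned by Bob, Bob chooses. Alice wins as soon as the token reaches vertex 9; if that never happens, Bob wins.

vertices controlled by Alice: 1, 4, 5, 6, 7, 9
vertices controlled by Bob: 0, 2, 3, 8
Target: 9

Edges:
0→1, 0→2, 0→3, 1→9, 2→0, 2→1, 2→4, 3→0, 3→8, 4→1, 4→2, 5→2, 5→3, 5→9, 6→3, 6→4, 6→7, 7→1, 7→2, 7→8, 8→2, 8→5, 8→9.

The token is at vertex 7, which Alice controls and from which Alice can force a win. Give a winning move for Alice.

1

A0 = {9}
A1: add {1, 5} — 1 (Alice) has 1→9; 5 (Alice) has 5→9.
A2: add {4, 7} — 4 (Alice) has 4→1; 7 (Alice) has 7→1.
A3: add {6} — 6 (Alice) has 6→4.
A4 = A3; e.g. 0 (Bob) can still go to 2. Fixed point.
From 7, successor 1 is in the attractor (rank 1); the other successors 2, 8 are not.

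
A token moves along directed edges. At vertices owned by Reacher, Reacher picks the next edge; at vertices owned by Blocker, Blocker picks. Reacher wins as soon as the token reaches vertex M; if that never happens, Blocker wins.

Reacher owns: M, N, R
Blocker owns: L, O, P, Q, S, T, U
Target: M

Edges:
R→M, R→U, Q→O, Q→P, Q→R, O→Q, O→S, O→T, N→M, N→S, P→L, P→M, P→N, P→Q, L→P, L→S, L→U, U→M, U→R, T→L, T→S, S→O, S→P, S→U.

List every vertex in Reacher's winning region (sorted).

A0 = {M}
A1: add {N, R} — N (Reacher) has N→M; R (Reacher) has R→M.
A2: add {U} — U (Blocker): all of {M, R} already in.
A3 = A2; e.g. L (Blocker) can still go to P. Fixed point.
Reacher's winning region = {M, N, R, U}.

M, N, R, U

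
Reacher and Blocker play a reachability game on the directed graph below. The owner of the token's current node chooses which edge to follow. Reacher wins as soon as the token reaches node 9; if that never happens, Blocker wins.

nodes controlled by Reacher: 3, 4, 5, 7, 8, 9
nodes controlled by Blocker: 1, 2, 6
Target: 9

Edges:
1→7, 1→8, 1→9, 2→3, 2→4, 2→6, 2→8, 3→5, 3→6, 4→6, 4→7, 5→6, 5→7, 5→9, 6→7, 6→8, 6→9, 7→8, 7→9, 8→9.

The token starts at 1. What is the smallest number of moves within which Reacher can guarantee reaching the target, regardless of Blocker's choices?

A0 = {9}
A1: add {5, 7, 8} — 5 (Reacher) has 5→9; 7 (Reacher) has 7→9; 8 (Reacher) has 8→9.
A2: add {1, 3, 4, 6} — 1 (Blocker): all of {7, 8, 9} already in; 3 (Reacher) has 3→5; 4 (Reacher) has 4→7; 6 (Blocker): all of {7, 8, 9} already in.
1 enters the attractor at level 2, so Reacher can force the target in 2 moves from there.

2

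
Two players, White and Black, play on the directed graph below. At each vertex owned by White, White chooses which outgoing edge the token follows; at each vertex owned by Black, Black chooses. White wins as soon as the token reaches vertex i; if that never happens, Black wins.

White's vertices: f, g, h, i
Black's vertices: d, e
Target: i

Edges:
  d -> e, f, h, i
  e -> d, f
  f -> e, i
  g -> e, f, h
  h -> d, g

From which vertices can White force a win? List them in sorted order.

A0 = {i}
A1: add {f} — f (White) has f→i.
A2: add {g} — g (White) has g→f.
A3: add {h} — h (White) has h→g.
A4 = A3; e.g. d (Black) can still go to e. Fixed point.
White's winning region = {f, g, h, i}.

f, g, h, i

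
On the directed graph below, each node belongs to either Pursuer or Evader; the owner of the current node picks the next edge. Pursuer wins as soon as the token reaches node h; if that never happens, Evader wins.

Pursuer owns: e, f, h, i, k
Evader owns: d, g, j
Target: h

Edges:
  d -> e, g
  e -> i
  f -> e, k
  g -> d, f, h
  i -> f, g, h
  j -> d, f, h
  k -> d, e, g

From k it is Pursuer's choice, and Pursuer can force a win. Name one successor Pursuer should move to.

A0 = {h}
A1: add {i} — i (Pursuer) has i→h.
A2: add {e} — e (Pursuer) has e→i.
A3: add {f, k} — f (Pursuer) has f→e; k (Pursuer) has k→e.
A4 = A3; e.g. d (Evader) can still go to g. Fixed point.
From k, successor e is in the attractor (rank 2); the other successors d, g are not.

e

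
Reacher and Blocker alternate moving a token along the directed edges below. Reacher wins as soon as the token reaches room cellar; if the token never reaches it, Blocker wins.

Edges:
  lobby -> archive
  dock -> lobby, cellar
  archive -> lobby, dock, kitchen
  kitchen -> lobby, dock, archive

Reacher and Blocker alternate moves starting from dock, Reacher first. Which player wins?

Reacher

Track states (vertex, player-to-move).
A0 = {(cellar,Reacher), (cellar,Blocker)}
A1: add {(dock,Reacher)}.
(dock,Reacher) ∈ A1 ⇒ Reacher forces the target.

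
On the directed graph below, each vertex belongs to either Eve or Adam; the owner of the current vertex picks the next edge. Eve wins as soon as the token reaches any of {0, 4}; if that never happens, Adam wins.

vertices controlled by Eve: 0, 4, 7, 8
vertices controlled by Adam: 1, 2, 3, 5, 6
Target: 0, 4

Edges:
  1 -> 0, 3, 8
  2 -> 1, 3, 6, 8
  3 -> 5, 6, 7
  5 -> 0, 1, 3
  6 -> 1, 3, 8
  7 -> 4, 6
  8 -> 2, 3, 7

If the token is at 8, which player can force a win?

Eve

A0 = {0, 4}
A1: add {7} — 7 (Eve) has 7→4.
A2: add {8} — 8 (Eve) has 8→7.
A3 = A2; e.g. 1 (Adam) can still go to 3. Fixed point.
8 ∈ A2, so Eve can force the target.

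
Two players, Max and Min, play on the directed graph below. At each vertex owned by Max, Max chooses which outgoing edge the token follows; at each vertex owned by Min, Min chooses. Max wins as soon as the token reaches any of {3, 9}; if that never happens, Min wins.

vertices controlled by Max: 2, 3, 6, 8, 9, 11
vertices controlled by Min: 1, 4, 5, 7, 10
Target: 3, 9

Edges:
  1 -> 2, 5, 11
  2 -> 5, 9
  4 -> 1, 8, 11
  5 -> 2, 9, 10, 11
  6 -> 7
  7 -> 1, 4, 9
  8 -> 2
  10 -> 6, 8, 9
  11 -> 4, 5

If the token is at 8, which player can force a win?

Max

A0 = {3, 9}
A1: add {2} — 2 (Max) has 2→9.
A2: add {8} — 8 (Max) has 8→2.
A3 = A2; e.g. 1 (Min) can still go to 5. Fixed point.
8 ∈ A2, so Max can force the target.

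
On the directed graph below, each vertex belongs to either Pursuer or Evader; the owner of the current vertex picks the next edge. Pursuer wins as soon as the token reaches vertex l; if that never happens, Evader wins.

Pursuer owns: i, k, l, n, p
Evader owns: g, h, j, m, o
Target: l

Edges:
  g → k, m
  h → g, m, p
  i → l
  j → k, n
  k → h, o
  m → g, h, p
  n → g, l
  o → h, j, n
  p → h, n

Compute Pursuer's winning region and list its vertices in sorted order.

i, l, n, p

A0 = {l}
A1: add {i, n} — i (Pursuer) has i→l; n (Pursuer) has n→l.
A2: add {p} — p (Pursuer) has p→n.
A3 = A2; e.g. g (Evader) can still go to k. Fixed point.
Pursuer's winning region = {i, l, n, p}.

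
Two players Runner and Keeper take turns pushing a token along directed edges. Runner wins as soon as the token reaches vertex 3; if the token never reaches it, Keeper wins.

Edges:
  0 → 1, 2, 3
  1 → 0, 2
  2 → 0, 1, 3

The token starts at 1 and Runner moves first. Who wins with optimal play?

Keeper

Track states (vertex, player-to-move).
A0 = {(3,Runner), (3,Keeper)}
A1: add {(0,Runner), (2,Runner)}.
A2: add {(1,Keeper)}.
A3 = A2; e.g. (0,Keeper) stays out. (1,Runner) never enters ⇒ Keeper avoids the target.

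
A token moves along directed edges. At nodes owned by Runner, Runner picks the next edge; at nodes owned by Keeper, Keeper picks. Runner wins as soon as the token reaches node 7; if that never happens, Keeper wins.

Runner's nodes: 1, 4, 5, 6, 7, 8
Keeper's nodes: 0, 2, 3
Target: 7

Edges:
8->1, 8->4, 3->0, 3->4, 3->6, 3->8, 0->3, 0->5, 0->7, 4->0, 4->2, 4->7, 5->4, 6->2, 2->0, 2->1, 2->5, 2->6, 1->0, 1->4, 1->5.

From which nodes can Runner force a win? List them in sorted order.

A0 = {7}
A1: add {4} — 4 (Runner) has 4→7.
A2: add {1, 5, 8} — 1 (Runner) has 1→4; 5 (Runner) has 5→4; 8 (Runner) has 8→4.
A3 = A2; e.g. 0 (Keeper) can still go to 3. Fixed point.
Runner's winning region = {1, 4, 5, 7, 8}.

1, 4, 5, 7, 8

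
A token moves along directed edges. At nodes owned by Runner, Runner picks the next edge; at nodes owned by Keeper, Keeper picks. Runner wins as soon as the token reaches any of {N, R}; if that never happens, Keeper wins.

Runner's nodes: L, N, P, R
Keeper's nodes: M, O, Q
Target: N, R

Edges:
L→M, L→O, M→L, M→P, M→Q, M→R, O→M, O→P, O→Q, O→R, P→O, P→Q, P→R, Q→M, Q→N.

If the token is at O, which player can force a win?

A0 = {N, R}
A1: add {P} — P (Runner) has P→R.
A2 = A1; e.g. L (Runner) has no edge into A1. Fixed point.
O never enters the attractor, so Keeper can avoid the target forever.

Keeper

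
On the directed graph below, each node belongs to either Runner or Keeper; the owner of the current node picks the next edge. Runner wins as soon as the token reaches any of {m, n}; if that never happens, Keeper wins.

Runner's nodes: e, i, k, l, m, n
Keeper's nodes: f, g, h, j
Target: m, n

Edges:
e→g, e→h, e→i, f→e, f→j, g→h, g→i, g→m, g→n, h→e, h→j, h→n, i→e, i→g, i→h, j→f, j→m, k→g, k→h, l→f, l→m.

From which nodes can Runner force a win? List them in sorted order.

A0 = {m, n}
A1: add {l} — l (Runner) has l→m.
A2 = A1; e.g. e (Runner) has no edge into A1. Fixed point.
Runner's winning region = {l, m, n}.

l, m, n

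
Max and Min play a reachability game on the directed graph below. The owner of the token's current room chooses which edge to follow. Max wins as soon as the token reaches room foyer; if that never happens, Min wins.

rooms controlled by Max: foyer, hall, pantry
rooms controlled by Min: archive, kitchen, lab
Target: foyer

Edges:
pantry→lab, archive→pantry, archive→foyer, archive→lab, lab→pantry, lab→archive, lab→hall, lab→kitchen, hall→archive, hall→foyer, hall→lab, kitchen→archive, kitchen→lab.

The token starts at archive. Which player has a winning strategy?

Min

A0 = {foyer}
A1: add {hall} — hall (Max) has hall→foyer.
A2 = A1; e.g. pantry (Max) has no edge into A1. Fixed point.
archive never enters the attractor, so Min can avoid the target forever.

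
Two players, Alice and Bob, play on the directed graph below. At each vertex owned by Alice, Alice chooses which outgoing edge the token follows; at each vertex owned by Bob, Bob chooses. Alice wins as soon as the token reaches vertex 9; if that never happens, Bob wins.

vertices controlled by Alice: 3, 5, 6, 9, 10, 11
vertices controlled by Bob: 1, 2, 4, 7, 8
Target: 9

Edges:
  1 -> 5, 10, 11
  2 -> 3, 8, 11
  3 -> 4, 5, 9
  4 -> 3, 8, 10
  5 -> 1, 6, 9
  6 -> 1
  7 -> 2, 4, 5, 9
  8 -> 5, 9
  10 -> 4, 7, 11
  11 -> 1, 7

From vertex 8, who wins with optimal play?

A0 = {9}
A1: add {3, 5} — 3 (Alice) has 3→9; 5 (Alice) has 5→9.
A2: add {8} — 8 (Bob): all of {5, 9} already in.
A3 = A2; e.g. 1 (Bob) can still go to 10. Fixed point.
8 ∈ A2, so Alice can force the target.

Alice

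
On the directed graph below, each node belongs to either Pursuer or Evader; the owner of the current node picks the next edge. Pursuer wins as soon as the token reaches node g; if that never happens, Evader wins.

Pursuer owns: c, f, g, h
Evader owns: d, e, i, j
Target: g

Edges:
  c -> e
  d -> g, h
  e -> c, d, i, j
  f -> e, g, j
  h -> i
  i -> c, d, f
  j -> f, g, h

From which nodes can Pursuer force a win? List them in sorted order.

A0 = {g}
A1: add {f} — f (Pursuer) has f→g.
A2 = A1; e.g. c (Pursuer) has no edge into A1. Fixed point.
Pursuer's winning region = {f, g}.

f, g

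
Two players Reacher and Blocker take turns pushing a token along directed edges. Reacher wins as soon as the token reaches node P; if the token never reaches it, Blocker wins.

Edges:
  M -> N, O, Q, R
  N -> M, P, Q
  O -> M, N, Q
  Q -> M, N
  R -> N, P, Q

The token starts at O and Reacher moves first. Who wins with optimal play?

Blocker

Track states (vertex, player-to-move).
A0 = {(P,Reacher), (P,Blocker)}
A1: add {(N,Reacher), (R,Reacher)}.
A2 = A1; e.g. (M,Reacher) stays out. (O,Reacher) never enters ⇒ Blocker avoids the target.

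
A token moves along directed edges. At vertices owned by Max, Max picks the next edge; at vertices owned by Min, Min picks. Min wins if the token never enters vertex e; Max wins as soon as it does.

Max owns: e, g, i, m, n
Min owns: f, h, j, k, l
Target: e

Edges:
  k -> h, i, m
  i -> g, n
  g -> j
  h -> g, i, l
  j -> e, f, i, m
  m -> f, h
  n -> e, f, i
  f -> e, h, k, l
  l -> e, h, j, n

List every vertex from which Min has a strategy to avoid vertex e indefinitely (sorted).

A0 = {e}
A1: add {n} — n (Max) has n→e.
A2: add {i} — i (Max) has i→n.
A3 = A2; e.g. f (Min) can still go to h. Fixed point.
Max's attractor = {e, i, n}; Min avoids the target exactly from the complement.

f, g, h, j, k, l, m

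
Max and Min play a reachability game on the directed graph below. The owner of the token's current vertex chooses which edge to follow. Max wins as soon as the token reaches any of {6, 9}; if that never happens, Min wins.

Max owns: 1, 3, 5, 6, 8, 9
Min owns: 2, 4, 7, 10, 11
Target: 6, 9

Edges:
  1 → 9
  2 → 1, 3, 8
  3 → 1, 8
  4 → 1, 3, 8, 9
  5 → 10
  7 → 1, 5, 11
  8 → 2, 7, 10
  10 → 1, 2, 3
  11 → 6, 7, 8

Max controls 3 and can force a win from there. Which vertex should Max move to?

1

A0 = {6, 9}
A1: add {1} — 1 (Max) has 1→9.
A2: add {3} — 3 (Max) has 3→1.
A3 = A2; e.g. 2 (Min) can still go to 8. Fixed point.
From 3, successor 1 is in the attractor (rank 1); the other successor 8 is not.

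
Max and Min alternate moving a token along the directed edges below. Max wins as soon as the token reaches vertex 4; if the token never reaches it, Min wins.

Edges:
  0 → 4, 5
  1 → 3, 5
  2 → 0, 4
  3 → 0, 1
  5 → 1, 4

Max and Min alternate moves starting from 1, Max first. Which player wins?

Track states (vertex, player-to-move).
A0 = {(4,Max), (4,Min)}
A1: add {(0,Max), (2,Max), (5,Max)}.
A2: add {(0,Min), (2,Min)}.
A3: add {(3,Max)}.
A4: add {(1,Min)}.
A5 = A4; e.g. (1,Max) stays out. (1,Max) never enters ⇒ Min avoids the target.

Min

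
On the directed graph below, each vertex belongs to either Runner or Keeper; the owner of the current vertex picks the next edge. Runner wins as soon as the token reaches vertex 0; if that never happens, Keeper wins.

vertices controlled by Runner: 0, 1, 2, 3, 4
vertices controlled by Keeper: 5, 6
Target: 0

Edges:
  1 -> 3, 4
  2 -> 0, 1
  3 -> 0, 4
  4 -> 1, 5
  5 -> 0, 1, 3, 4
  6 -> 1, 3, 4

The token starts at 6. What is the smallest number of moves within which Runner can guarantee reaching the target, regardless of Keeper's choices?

4

A0 = {0}
A1: add {2, 3} — 2 (Runner) has 2→0; 3 (Runner) has 3→0.
A2: add {1} — 1 (Runner) has 1→3.
A3: add {4} — 4 (Runner) has 4→1.
A4: add {5, 6} — 5 (Keeper): all of {0, 1, 3, 4} already in; 6 (Keeper): all of {1, 3, 4} already in.
A4 = all vertices. Fixed point.
6 enters the attractor at level 4, so Runner can force the target in 4 moves from there.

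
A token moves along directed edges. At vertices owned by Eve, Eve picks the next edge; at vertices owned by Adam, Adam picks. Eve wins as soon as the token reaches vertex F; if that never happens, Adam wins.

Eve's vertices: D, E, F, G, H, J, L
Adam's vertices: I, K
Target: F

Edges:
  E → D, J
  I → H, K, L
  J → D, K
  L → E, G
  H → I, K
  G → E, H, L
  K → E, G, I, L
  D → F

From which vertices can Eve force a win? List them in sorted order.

D, E, F, G, J, L

A0 = {F}
A1: add {D} — D (Eve) has D→F.
A2: add {E, J} — E (Eve) has E→D; J (Eve) has J→D.
A3: add {G, L} — G (Eve) has G→E; L (Eve) has L→E.
A4 = A3; e.g. H (Eve) has no edge into A3. Fixed point.
Eve's winning region = {D, E, F, G, J, L}.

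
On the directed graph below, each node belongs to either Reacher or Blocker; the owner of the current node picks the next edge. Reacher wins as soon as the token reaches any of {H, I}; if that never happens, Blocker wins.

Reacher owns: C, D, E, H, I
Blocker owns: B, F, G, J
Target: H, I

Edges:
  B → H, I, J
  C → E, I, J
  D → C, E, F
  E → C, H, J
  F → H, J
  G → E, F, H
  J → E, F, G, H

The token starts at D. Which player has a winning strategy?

Reacher

A0 = {H, I}
A1: add {C, E} — C (Reacher) has C→I; E (Reacher) has E→H.
A2: add {D} — D (Reacher) has D→C.
A3 = A2; e.g. B (Blocker) can still go to J. Fixed point.
D ∈ A2, so Reacher can force the target.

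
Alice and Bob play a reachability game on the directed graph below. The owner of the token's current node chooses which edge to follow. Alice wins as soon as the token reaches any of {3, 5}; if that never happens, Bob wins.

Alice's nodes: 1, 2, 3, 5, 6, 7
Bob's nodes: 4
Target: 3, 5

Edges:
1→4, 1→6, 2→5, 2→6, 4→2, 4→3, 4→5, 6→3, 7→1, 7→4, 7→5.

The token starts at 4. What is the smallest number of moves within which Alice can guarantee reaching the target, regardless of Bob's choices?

A0 = {3, 5}
A1: add {2, 6, 7} — 2 (Alice) has 2→5; 6 (Alice) has 6→3; 7 (Alice) has 7→5.
A2: add {1, 4} — 1 (Alice) has 1→6; 4 (Bob): all of {2, 3, 5} already in.
A2 = all vertices. Fixed point.
4 enters the attractor at level 2, so Alice can force the target in 2 moves from there.

2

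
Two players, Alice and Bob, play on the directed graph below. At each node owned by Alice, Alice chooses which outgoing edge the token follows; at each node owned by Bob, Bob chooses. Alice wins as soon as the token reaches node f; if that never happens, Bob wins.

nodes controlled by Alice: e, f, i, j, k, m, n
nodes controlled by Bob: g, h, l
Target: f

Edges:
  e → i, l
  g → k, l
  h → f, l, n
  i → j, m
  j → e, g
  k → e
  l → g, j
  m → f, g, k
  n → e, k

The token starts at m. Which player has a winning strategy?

A0 = {f}
A1: add {m} — m (Alice) has m→f.
m ∈ A1, so Alice can force the target.

Alice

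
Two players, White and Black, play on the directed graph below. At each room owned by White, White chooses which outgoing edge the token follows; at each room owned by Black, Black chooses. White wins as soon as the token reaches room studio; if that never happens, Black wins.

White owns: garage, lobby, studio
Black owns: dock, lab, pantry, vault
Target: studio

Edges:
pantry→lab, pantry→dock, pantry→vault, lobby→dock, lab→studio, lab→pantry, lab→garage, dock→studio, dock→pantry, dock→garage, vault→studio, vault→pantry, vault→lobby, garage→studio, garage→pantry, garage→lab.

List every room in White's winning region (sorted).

A0 = {studio}
A1: add {garage} — garage (White) has garage→studio.
A2 = A1; e.g. pantry (Black) can still go to lab. Fixed point.
White's winning region = {garage, studio}.

garage, studio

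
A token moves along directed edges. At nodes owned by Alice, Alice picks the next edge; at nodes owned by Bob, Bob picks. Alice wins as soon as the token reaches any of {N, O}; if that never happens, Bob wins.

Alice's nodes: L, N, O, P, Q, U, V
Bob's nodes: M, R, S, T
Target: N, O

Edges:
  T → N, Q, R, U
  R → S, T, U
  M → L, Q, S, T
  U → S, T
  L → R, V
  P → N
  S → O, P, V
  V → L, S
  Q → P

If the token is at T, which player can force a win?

A0 = {N, O}
A1: add {P} — P (Alice) has P→N.
A2: add {Q} — Q (Alice) has Q→P.
A3 = A2; e.g. L (Alice) has no edge into A2. Fixed point.
T never enters the attractor, so Bob can avoid the target forever.

Bob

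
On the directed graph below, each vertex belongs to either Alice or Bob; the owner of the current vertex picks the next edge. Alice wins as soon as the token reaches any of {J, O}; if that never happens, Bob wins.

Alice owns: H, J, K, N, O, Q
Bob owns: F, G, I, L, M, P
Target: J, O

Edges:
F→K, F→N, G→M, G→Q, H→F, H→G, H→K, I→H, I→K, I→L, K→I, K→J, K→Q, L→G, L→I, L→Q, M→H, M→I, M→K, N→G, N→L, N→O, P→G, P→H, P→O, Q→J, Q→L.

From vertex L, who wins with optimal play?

A0 = {J, O}
A1: add {K, N, Q} — K (Alice) has K→J; N (Alice) has N→O; Q (Alice) has Q→J.
A2: add {F, H} — F (Bob): all of {K, N} already in; H (Alice) has H→K.
A3 = A2; e.g. G (Bob) can still go to M. Fixed point.
L never enters the attractor, so Bob can avoid the target forever.

Bob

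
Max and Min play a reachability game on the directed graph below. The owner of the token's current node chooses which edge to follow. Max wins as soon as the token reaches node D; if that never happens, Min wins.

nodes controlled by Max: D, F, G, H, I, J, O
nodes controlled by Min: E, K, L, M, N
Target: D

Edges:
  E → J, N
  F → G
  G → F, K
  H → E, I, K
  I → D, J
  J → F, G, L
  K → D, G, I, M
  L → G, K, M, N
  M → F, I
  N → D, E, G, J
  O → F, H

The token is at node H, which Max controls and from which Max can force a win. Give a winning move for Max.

A0 = {D}
A1: add {I} — I (Max) has I→D.
A2: add {H} — H (Max) has H→I.
A3: add {O} — O (Max) has O→H.
A4 = A3; e.g. E (Min) can still go to J. Fixed point.
From H, successor I is in the attractor (rank 1); the other successors E, K are not.

I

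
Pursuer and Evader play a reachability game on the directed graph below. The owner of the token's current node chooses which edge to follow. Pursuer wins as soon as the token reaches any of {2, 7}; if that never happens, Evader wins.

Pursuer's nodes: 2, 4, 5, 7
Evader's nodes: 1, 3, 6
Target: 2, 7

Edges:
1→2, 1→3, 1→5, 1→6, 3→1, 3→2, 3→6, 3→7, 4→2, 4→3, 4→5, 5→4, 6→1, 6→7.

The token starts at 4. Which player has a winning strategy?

Pursuer

A0 = {2, 7}
A1: add {4} — 4 (Pursuer) has 4→2.
4 ∈ A1, so Pursuer can force the target.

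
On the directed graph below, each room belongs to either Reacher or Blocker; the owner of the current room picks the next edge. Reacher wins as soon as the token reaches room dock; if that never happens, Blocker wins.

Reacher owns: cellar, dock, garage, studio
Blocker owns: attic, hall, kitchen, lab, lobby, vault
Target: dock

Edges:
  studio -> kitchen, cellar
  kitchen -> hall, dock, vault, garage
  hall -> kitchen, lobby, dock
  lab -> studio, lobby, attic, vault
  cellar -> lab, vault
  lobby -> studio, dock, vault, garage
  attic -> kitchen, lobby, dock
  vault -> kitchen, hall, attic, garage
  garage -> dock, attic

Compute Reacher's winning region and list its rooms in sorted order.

dock, garage

A0 = {dock}
A1: add {garage} — garage (Reacher) has garage→dock.
A2 = A1; e.g. studio (Reacher) has no edge into A1. Fixed point.
Reacher's winning region = {dock, garage}.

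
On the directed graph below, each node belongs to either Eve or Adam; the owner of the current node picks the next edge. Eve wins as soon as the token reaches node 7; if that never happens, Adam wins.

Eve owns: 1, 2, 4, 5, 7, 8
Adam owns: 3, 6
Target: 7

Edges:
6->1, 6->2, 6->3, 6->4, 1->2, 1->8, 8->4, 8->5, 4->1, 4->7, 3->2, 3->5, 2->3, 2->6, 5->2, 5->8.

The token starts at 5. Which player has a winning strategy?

Eve

A0 = {7}
A1: add {4} — 4 (Eve) has 4→7.
A2: add {8} — 8 (Eve) has 8→4.
A3: add {1, 5} — 1 (Eve) has 1→8; 5 (Eve) has 5→8.
A4 = A3; e.g. 2 (Eve) has no edge into A3. Fixed point.
5 ∈ A3, so Eve can force the target.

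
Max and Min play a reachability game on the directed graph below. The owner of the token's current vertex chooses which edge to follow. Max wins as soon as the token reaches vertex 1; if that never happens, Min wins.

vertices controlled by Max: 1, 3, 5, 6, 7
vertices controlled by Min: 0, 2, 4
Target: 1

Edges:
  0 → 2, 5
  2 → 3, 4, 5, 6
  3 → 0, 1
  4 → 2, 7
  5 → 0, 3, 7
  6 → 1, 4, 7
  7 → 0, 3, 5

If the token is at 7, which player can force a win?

Max

A0 = {1}
A1: add {3, 6} — 3 (Max) has 3→1; 6 (Max) has 6→1.
A2: add {5, 7} — 5 (Max) has 5→3; 7 (Max) has 7→3.
A3 = A2; e.g. 0 (Min) can still go to 2. Fixed point.
7 ∈ A2, so Max can force the target.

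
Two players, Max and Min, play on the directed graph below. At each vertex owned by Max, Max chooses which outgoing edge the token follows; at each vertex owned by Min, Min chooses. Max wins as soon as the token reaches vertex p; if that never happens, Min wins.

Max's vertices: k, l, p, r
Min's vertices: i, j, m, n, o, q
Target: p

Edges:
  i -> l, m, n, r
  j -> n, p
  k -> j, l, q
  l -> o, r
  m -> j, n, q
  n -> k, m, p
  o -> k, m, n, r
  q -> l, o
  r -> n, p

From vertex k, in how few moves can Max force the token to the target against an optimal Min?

A0 = {p}
A1: add {r} — r (Max) has r→p.
A2: add {l} — l (Max) has l→r.
A3: add {k} — k (Max) has k→l.
A4 = A3; e.g. i (Min) can still go to m. Fixed point.
k enters the attractor at level 3, so Max can force the target in 3 moves from there.

3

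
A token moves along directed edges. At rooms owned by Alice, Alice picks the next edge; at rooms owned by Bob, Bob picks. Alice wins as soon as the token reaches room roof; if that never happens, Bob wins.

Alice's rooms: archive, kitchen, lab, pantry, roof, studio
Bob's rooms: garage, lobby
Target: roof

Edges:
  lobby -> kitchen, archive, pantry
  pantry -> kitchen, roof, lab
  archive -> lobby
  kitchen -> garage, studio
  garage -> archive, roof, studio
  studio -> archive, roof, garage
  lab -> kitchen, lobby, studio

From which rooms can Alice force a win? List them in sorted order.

kitchen, lab, pantry, roof, studio

A0 = {roof}
A1: add {pantry, studio} — pantry (Alice) has pantry→roof; studio (Alice) has studio→roof.
A2: add {kitchen, lab} — kitchen (Alice) has kitchen→studio; lab (Alice) has lab→studio.
A3 = A2; e.g. archive (Alice) has no edge into A2. Fixed point.
Alice's winning region = {kitchen, lab, pantry, roof, studio}.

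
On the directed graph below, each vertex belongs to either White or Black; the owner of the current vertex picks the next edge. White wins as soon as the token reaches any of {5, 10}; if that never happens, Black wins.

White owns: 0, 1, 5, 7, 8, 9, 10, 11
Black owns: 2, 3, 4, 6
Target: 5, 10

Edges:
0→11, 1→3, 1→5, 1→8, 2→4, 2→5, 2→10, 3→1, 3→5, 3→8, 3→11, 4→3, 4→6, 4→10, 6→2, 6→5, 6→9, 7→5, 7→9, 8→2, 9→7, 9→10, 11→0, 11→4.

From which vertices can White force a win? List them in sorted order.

1, 5, 7, 9, 10

A0 = {5, 10}
A1: add {1, 7, 9} — 1 (White) has 1→5; 7 (White) has 7→5; 9 (White) has 9→10.
A2 = A1; e.g. 0 (White) has no edge into A1. Fixed point.
White's winning region = {1, 5, 7, 9, 10}.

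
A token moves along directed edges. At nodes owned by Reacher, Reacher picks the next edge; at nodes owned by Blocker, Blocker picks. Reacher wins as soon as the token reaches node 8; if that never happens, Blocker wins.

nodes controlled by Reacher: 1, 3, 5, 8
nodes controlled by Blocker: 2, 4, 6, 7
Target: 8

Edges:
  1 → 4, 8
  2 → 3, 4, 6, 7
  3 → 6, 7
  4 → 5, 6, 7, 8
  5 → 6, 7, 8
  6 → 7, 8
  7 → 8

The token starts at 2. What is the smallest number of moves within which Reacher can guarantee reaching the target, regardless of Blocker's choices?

4

A0 = {8}
A1: add {1, 5, 7} — 1 (Reacher) has 1→8; 5 (Reacher) has 5→8; 7 (Blocker): all of {8} already in.
A2: add {3, 6} — 3 (Reacher) has 3→7; 6 (Blocker): all of {7, 8} already in.
A3: add {4} — 4 (Blocker): all of {5, 6, 7, 8} already in.
A4: add {2} — 2 (Blocker): all of {3, 4, 6, 7} already in.
A4 = all vertices. Fixed point.
2 enters the attractor at level 4, so Reacher can force the target in 4 moves from there.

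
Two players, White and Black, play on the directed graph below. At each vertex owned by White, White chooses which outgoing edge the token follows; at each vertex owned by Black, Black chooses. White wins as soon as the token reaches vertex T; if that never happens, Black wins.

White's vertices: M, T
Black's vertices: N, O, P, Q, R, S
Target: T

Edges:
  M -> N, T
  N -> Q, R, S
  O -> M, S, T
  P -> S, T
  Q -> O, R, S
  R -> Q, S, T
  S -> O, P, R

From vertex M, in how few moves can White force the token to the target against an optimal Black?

A0 = {T}
A1: add {M} — M (White) has M→T.
A2 = A1; e.g. N (Black) can still go to Q. Fixed point.
M enters the attractor at level 1, so White can force the target in 1 move from there.

1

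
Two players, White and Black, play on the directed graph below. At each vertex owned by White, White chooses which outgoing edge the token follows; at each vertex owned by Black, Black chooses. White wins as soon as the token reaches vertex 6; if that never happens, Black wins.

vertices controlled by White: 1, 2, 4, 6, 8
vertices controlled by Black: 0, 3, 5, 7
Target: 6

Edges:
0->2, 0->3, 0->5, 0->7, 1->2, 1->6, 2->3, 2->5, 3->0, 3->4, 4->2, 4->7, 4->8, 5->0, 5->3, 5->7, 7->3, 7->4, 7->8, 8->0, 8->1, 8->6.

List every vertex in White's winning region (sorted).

A0 = {6}
A1: add {1, 8} — 1 (White) has 1→6; 8 (White) has 8→6.
A2: add {4} — 4 (White) has 4→8.
A3 = A2; e.g. 0 (Black) can still go to 2. Fixed point.
White's winning region = {1, 4, 6, 8}.

1, 4, 6, 8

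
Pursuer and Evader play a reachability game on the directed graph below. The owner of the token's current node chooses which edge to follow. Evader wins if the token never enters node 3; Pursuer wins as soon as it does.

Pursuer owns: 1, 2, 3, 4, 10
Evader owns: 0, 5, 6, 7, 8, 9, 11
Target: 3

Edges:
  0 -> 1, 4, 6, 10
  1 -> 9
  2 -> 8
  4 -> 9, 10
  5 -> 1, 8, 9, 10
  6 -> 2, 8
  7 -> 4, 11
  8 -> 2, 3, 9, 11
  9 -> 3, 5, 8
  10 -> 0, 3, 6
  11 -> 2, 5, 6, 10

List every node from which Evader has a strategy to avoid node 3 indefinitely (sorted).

0, 1, 2, 5, 6, 7, 8, 9, 11

A0 = {3}
A1: add {10} — 10 (Pursuer) has 10→3.
A2: add {4} — 4 (Pursuer) has 4→10.
A3 = A2; e.g. 0 (Evader) can still go to 1. Fixed point.
Pursuer's attractor = {3, 4, 10}; Evader avoids the target exactly from the complement.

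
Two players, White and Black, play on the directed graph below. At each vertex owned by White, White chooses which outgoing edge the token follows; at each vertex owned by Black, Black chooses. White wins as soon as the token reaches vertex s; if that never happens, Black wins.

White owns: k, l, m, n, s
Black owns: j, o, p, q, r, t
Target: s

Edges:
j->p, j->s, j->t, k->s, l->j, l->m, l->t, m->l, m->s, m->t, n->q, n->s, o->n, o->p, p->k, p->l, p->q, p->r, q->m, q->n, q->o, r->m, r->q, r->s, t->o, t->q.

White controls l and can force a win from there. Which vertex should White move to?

m

A0 = {s}
A1: add {k, m, n} — k (White) has k→s; m (White) has m→s; n (White) has n→s.
A2: add {l} — l (White) has l→m.
A3 = A2; e.g. j (Black) can still go to p. Fixed point.
From l, successor m is in the attractor (rank 1); the other successors j, t are not.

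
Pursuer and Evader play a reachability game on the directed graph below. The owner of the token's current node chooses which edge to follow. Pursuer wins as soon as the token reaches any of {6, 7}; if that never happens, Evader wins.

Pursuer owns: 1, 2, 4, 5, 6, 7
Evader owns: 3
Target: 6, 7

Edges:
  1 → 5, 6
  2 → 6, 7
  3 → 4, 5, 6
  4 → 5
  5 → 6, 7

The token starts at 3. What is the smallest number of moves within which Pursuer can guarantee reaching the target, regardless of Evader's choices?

A0 = {6, 7}
A1: add {1, 2, 5} — 1 (Pursuer) has 1→6; 2 (Pursuer) has 2→6; 5 (Pursuer) has 5→6.
A2: add {4} — 4 (Pursuer) has 4→5.
A3: add {3} — 3 (Evader): all of {4, 5, 6} already in.
A3 = all vertices. Fixed point.
3 enters the attractor at level 3, so Pursuer can force the target in 3 moves from there.

3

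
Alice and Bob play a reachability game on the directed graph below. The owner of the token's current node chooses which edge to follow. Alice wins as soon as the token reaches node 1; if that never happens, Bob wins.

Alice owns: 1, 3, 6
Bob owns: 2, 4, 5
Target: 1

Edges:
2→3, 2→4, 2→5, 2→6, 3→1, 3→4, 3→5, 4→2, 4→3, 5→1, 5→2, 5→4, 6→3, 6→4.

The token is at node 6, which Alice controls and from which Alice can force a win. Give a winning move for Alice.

A0 = {1}
A1: add {3} — 3 (Alice) has 3→1.
A2: add {6} — 6 (Alice) has 6→3.
A3 = A2; e.g. 2 (Bob) can still go to 4. Fixed point.
From 6, successor 3 is in the attractor (rank 1); the other successor 4 is not.

3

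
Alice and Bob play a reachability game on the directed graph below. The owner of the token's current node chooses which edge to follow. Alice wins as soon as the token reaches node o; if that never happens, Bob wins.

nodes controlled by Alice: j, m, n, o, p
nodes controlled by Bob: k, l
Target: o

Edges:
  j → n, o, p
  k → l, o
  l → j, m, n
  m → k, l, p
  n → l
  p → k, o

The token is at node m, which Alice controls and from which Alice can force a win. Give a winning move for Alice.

p

A0 = {o}
A1: add {j, p} — j (Alice) has j→o; p (Alice) has p→o.
A2: add {m} — m (Alice) has m→p.
A3 = A2; e.g. k (Bob) can still go to l. Fixed point.
From m, successor p is in the attractor (rank 1); the other successors k, l are not.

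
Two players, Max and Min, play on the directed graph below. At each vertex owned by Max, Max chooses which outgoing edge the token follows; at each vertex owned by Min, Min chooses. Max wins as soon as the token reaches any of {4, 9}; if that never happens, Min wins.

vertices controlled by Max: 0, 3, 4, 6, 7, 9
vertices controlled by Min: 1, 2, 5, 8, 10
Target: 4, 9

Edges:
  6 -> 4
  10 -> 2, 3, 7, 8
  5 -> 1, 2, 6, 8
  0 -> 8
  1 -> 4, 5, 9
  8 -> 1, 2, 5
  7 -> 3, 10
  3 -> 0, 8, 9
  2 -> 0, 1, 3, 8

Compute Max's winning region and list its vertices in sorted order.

3, 4, 6, 7, 9

A0 = {4, 9}
A1: add {3, 6} — 3 (Max) has 3→9; 6 (Max) has 6→4.
A2: add {7} — 7 (Max) has 7→3.
A3 = A2; e.g. 0 (Max) has no edge into A2. Fixed point.
Max's winning region = {3, 4, 6, 7, 9}.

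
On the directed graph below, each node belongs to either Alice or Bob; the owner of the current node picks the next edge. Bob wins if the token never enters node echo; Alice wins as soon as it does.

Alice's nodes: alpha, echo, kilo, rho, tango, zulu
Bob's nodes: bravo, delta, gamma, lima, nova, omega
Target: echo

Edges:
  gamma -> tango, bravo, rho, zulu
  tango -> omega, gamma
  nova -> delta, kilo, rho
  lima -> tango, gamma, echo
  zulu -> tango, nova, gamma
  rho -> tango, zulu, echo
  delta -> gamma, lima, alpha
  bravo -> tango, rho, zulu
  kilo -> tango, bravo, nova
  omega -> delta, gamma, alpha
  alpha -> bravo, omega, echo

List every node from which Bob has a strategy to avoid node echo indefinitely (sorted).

A0 = {echo}
A1: add {alpha, rho} — rho (Alice) has rho→echo; alpha (Alice) has alpha→echo.
A2 = A1; e.g. tango (Alice) has no edge into A1. Fixed point.
Alice's attractor = {alpha, echo, rho}; Bob avoids the target exactly from the complement.

bravo, delta, gamma, kilo, lima, nova, omega, tango, zulu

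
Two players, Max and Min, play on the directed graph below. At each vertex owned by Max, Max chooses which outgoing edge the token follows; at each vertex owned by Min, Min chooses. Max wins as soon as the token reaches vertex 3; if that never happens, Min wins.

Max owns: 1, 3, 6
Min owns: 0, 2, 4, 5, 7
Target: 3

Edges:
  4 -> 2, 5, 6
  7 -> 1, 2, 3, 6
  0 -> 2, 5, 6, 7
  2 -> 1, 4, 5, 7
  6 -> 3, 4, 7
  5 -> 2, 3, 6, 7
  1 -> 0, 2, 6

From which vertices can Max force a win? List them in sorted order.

1, 3, 6

A0 = {3}
A1: add {6} — 6 (Max) has 6→3.
A2: add {1} — 1 (Max) has 1→6.
A3 = A2; e.g. 0 (Min) can still go to 2. Fixed point.
Max's winning region = {1, 3, 6}.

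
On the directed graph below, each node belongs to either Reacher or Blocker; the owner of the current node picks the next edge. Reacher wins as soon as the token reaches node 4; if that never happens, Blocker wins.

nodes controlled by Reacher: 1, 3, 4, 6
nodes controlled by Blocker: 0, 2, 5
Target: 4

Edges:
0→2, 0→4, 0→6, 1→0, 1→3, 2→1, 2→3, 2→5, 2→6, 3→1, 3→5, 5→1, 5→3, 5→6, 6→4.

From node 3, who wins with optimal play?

Blocker

A0 = {4}
A1: add {6} — 6 (Reacher) has 6→4.
A2 = A1; e.g. 0 (Blocker) can still go to 2. Fixed point.
3 never enters the attractor, so Blocker can avoid the target forever.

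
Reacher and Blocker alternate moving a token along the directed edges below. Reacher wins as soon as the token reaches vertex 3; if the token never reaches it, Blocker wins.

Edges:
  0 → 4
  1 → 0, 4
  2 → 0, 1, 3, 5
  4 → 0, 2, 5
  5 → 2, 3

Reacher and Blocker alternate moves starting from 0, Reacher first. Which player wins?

Track states (vertex, player-to-move).
A0 = {(3,Reacher), (3,Blocker)}
A1: add {(2,Reacher), (5,Reacher)}.
A2: add {(5,Blocker)}.
A3: add {(4,Reacher)}.
A4: add {(0,Blocker)}.
A5: add {(1,Reacher)}.
A6 = A5; e.g. (0,Reacher) stays out. (0,Reacher) never enters ⇒ Blocker avoids the target.

Blocker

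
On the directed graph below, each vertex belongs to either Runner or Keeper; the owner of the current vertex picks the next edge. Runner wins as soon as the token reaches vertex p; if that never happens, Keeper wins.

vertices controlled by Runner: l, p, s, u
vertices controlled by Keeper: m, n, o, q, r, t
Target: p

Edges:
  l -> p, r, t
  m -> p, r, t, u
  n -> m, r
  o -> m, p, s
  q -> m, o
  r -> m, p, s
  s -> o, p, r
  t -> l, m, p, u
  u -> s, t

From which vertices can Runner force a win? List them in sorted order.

A0 = {p}
A1: add {l, s} — l (Runner) has l→p; s (Runner) has s→p.
A2: add {u} — u (Runner) has u→s.
A3 = A2; e.g. m (Keeper) can still go to r. Fixed point.
Runner's winning region = {l, p, s, u}.

l, p, s, u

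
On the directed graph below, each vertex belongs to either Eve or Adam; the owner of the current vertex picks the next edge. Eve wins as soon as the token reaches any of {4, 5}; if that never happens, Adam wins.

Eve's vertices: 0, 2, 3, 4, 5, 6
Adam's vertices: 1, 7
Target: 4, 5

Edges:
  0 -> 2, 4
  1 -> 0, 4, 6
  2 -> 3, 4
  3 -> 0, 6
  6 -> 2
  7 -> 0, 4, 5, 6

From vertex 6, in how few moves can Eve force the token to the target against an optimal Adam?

A0 = {4, 5}
A1: add {0, 2} — 0 (Eve) has 0→4; 2 (Eve) has 2→4.
A2: add {3, 6} — 3 (Eve) has 3→0; 6 (Eve) has 6→2.
6 enters the attractor at level 2, so Eve can force the target in 2 moves from there.

2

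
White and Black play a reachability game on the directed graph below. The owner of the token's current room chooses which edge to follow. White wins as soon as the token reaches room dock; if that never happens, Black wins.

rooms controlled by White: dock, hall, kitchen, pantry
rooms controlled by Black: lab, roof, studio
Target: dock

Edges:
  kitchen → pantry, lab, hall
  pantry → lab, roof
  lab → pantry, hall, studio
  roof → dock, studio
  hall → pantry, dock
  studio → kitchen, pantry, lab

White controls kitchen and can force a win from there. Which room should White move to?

hall

A0 = {dock}
A1: add {hall} — hall (White) has hall→dock.
A2: add {kitchen} — kitchen (White) has kitchen→hall.
A3 = A2; e.g. pantry (White) has no edge into A2. Fixed point.
From kitchen, successor hall is in the attractor (rank 1); the other successors lab, pantry are not.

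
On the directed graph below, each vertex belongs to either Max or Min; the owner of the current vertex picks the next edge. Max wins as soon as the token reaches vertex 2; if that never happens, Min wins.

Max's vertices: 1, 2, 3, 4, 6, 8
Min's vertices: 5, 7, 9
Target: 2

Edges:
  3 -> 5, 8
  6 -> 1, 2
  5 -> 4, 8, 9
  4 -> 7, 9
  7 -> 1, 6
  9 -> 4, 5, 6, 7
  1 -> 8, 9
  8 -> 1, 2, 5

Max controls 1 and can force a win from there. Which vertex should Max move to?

8

A0 = {2}
A1: add {6, 8} — 6 (Max) has 6→2; 8 (Max) has 8→2.
A2: add {1, 3} — 1 (Max) has 1→8; 3 (Max) has 3→8.
A3: add {7} — 7 (Min): all of {1, 6} already in.
A4: add {4} — 4 (Max) has 4→7.
A5 = A4; e.g. 5 (Min) can still go to 9. Fixed point.
From 1, successor 8 is in the attractor (rank 1); the other successor 9 is not.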